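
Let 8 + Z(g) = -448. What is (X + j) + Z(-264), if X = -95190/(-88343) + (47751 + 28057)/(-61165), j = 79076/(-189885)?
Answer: -561041012914666/1228794635445 ≈ -456.58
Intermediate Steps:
j = -79076/189885 (j = 79076*(-1/189885) = -79076/189885 ≈ -0.41644)
Z(g) = -456 (Z(g) = -8 - 448 = -456)
X = -5238382/32356285 (X = -95190*(-1/88343) + 75808*(-1/61165) = 570/529 - 75808/61165 = -5238382/32356285 ≈ -0.16190)
(X + j) + Z(-264) = (-5238382/32356285 - 79076/189885) - 456 = -710659151746/1228794635445 - 456 = -561041012914666/1228794635445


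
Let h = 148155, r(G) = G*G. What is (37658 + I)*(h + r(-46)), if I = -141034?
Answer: -15534414896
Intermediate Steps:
r(G) = G**2
(37658 + I)*(h + r(-46)) = (37658 - 141034)*(148155 + (-46)**2) = -103376*(148155 + 2116) = -103376*150271 = -15534414896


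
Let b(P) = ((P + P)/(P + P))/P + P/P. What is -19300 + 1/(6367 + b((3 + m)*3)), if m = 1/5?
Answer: -5899411652/305669 ≈ -19300.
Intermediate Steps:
m = ⅕ ≈ 0.20000
b(P) = 1 + 1/P (b(P) = ((2*P)/((2*P)))/P + 1 = ((2*P)*(1/(2*P)))/P + 1 = 1/P + 1 = 1 + 1/P)
-19300 + 1/(6367 + b((3 + m)*3)) = -19300 + 1/(6367 + (1 + (3 + ⅕)*3)/(((3 + ⅕)*3))) = -19300 + 1/(6367 + (1 + (16/5)*3)/(((16/5)*3))) = -19300 + 1/(6367 + (1 + 48/5)/(48/5)) = -19300 + 1/(6367 + (5/48)*(53/5)) = -19300 + 1/(6367 + 53/48) = -19300 + 1/(305669/48) = -19300 + 48/305669 = -5899411652/305669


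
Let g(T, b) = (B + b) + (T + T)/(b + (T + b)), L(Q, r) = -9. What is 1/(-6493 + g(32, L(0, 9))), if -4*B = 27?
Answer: -28/182117 ≈ -0.00015375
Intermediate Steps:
B = -27/4 (B = -1/4*27 = -27/4 ≈ -6.7500)
g(T, b) = -27/4 + b + 2*T/(T + 2*b) (g(T, b) = (-27/4 + b) + (T + T)/(b + (T + b)) = (-27/4 + b) + (2*T)/(T + 2*b) = (-27/4 + b) + 2*T/(T + 2*b) = -27/4 + b + 2*T/(T + 2*b))
1/(-6493 + g(32, L(0, 9))) = 1/(-6493 + (-54*(-9) - 19*32 + 8*(-9)**2 + 4*32*(-9))/(4*(32 + 2*(-9)))) = 1/(-6493 + (486 - 608 + 8*81 - 1152)/(4*(32 - 18))) = 1/(-6493 + (1/4)*(486 - 608 + 648 - 1152)/14) = 1/(-6493 + (1/4)*(1/14)*(-626)) = 1/(-6493 - 313/28) = 1/(-182117/28) = -28/182117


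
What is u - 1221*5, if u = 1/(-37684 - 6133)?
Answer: -267502786/43817 ≈ -6105.0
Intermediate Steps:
u = -1/43817 (u = 1/(-43817) = -1/43817 ≈ -2.2822e-5)
u - 1221*5 = -1/43817 - 1221*5 = -1/43817 - 1*6105 = -1/43817 - 6105 = -267502786/43817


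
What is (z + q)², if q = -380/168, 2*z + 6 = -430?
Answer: 85581001/1764 ≈ 48515.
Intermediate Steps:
z = -218 (z = -3 + (½)*(-430) = -3 - 215 = -218)
q = -95/42 (q = -380*1/168 = -95/42 ≈ -2.2619)
(z + q)² = (-218 - 95/42)² = (-9251/42)² = 85581001/1764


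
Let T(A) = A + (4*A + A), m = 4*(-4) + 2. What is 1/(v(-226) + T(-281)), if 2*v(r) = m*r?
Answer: -1/104 ≈ -0.0096154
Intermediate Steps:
m = -14 (m = -16 + 2 = -14)
v(r) = -7*r (v(r) = (-14*r)/2 = -7*r)
T(A) = 6*A (T(A) = A + 5*A = 6*A)
1/(v(-226) + T(-281)) = 1/(-7*(-226) + 6*(-281)) = 1/(1582 - 1686) = 1/(-104) = -1/104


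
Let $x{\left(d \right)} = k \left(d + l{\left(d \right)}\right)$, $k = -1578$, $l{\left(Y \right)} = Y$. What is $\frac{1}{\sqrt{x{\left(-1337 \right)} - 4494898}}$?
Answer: $- \frac{i \sqrt{275326}}{275326} \approx - 0.0019058 i$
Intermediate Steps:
$x{\left(d \right)} = - 3156 d$ ($x{\left(d \right)} = - 1578 \left(d + d\right) = - 1578 \cdot 2 d = - 3156 d$)
$\frac{1}{\sqrt{x{\left(-1337 \right)} - 4494898}} = \frac{1}{\sqrt{\left(-3156\right) \left(-1337\right) - 4494898}} = \frac{1}{\sqrt{4219572 - 4494898}} = \frac{1}{\sqrt{-275326}} = \frac{1}{i \sqrt{275326}} = - \frac{i \sqrt{275326}}{275326}$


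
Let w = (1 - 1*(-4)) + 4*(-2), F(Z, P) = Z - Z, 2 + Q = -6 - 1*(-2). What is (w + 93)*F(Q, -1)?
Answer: 0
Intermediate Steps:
Q = -6 (Q = -2 + (-6 - 1*(-2)) = -2 + (-6 + 2) = -2 - 4 = -6)
F(Z, P) = 0
w = -3 (w = (1 + 4) - 8 = 5 - 8 = -3)
(w + 93)*F(Q, -1) = (-3 + 93)*0 = 90*0 = 0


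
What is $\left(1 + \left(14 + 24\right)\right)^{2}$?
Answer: $1521$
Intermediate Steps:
$\left(1 + \left(14 + 24\right)\right)^{2} = \left(1 + 38\right)^{2} = 39^{2} = 1521$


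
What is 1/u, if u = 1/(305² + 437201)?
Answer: 530226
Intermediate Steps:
u = 1/530226 (u = 1/(93025 + 437201) = 1/530226 ≈ 1.8860e-6)
1/u = 1/(1/530226) = 530226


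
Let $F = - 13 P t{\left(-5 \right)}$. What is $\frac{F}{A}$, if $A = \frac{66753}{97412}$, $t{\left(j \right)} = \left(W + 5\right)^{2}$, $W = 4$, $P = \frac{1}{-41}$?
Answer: $\frac{11397204}{304097} \approx 37.479$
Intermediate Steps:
$P = - \frac{1}{41} \approx -0.02439$
$t{\left(j \right)} = 81$ ($t{\left(j \right)} = \left(4 + 5\right)^{2} = 9^{2} = 81$)
$A = \frac{66753}{97412}$ ($A = 66753 \cdot \frac{1}{97412} = \frac{66753}{97412} \approx 0.68526$)
$F = \frac{1053}{41}$ ($F = \left(-13\right) \left(- \frac{1}{41}\right) 81 = \frac{13}{41} \cdot 81 = \frac{1053}{41} \approx 25.683$)
$\frac{F}{A} = \frac{1053}{41 \cdot \frac{66753}{97412}} = \frac{1053}{41} \cdot \frac{97412}{66753} = \frac{11397204}{304097}$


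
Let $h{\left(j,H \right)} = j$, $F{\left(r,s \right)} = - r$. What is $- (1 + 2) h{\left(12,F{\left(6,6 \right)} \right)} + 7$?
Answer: $-29$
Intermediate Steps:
$- (1 + 2) h{\left(12,F{\left(6,6 \right)} \right)} + 7 = - (1 + 2) 12 + 7 = \left(-1\right) 3 \cdot 12 + 7 = \left(-3\right) 12 + 7 = -36 + 7 = -29$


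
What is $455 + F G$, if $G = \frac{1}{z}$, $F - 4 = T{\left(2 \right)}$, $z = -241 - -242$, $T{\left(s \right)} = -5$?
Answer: $454$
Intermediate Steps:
$z = 1$ ($z = -241 + 242 = 1$)
$F = -1$ ($F = 4 - 5 = -1$)
$G = 1$ ($G = 1^{-1} = 1$)
$455 + F G = 455 - 1 = 454$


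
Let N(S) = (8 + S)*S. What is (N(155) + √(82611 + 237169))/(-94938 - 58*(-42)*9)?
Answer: -25265/73014 - √79945/36507 ≈ -0.35377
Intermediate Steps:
N(S) = S*(8 + S)
(N(155) + √(82611 + 237169))/(-94938 - 58*(-42)*9) = (155*(8 + 155) + √(82611 + 237169))/(-94938 - 58*(-42)*9) = (155*163 + √319780)/(-94938 + 2436*9) = (25265 + 2*√79945)/(-94938 + 21924) = (25265 + 2*√79945)/(-73014) = (25265 + 2*√79945)*(-1/73014) = -25265/73014 - √79945/36507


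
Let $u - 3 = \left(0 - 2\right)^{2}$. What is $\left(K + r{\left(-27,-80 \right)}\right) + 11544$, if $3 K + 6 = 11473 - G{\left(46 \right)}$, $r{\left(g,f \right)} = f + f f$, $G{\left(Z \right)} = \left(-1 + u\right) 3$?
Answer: $\frac{65041}{3} \approx 21680.0$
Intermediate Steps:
$u = 7$ ($u = 3 + \left(0 - 2\right)^{2} = 3 + \left(-2\right)^{2} = 3 + 4 = 7$)
$G{\left(Z \right)} = 18$ ($G{\left(Z \right)} = \left(-1 + 7\right) 3 = 6 \cdot 3 = 18$)
$r{\left(g,f \right)} = f + f^{2}$
$K = \frac{11449}{3}$ ($K = -2 + \frac{11473 - 18}{3} = -2 + \frac{1}{3} \cdot 11455 = -2 + \frac{11455}{3} = \frac{11449}{3} \approx 3816.3$)
$\left(K + r{\left(-27,-80 \right)}\right) + 11544 = \left(\frac{11449}{3} - 80 \left(1 - 80\right)\right) + 11544 = \left(\frac{11449}{3} - -6320\right) + 11544 = \left(\frac{11449}{3} + 6320\right) + 11544 = \frac{30409}{3} + 11544 = \frac{65041}{3}$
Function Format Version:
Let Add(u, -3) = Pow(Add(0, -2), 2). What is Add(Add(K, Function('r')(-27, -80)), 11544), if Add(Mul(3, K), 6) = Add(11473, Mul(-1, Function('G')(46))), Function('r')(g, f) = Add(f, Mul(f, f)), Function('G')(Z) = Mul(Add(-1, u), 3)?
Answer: Rational(65041, 3) ≈ 21680.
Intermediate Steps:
u = 7 (u = Add(3, Pow(Add(0, -2), 2)) = Add(3, Pow(-2, 2)) = Add(3, 4) = 7)
Function('G')(Z) = 18 (Function('G')(Z) = Mul(Add(-1, 7), 3) = Mul(6, 3) = 18)
Function('r')(g, f) = Add(f, Pow(f, 2))
K = Rational(11449, 3) (K = Add(-2, Mul(Rational(1, 3), Add(11473, Mul(-1, 18)))) = Add(-2, Mul(Rational(1, 3), Add(11473, -18))) = Add(-2, Mul(Rational(1, 3), 11455)) = Add(-2, Rational(11455, 3)) = Rational(11449, 3) ≈ 3816.3)
Add(Add(K, Function('r')(-27, -80)), 11544) = Add(Add(Rational(11449, 3), Mul(-80, Add(1, -80))), 11544) = Add(Add(Rational(11449, 3), Mul(-80, -79)), 11544) = Add(Add(Rational(11449, 3), 6320), 11544) = Add(Rational(30409, 3), 11544) = Rational(65041, 3)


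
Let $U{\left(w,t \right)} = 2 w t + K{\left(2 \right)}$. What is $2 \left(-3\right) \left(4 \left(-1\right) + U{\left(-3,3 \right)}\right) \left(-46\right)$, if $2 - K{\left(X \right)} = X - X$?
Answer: $-5520$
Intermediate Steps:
$K{\left(X \right)} = 2$ ($K{\left(X \right)} = 2 - \left(X - X\right) = 2 - 0 = 2 + 0 = 2$)
$U{\left(w,t \right)} = 2 + 2 t w$ ($U{\left(w,t \right)} = 2 w t + 2 = 2 t w + 2 = 2 + 2 t w$)
$2 \left(-3\right) \left(4 \left(-1\right) + U{\left(-3,3 \right)}\right) \left(-46\right) = 2 \left(-3\right) \left(4 \left(-1\right) + \left(2 + 2 \cdot 3 \left(-3\right)\right)\right) \left(-46\right) = - 6 \left(-4 + \left(2 - 18\right)\right) \left(-46\right) = - 6 \left(-4 - 16\right) \left(-46\right) = \left(-6\right) \left(-20\right) \left(-46\right) = 120 \left(-46\right) = -5520$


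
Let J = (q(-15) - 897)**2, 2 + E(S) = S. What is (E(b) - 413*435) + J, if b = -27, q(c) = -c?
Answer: 598240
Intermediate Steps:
E(S) = -2 + S
J = 777924 (J = (-1*(-15) - 897)**2 = (15 - 897)**2 = (-882)**2 = 777924)
(E(b) - 413*435) + J = ((-2 - 27) - 413*435) + 777924 = (-29 - 179655) + 777924 = -179684 + 777924 = 598240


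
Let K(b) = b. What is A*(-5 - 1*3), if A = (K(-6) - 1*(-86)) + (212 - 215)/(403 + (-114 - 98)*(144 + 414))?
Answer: -75451544/117893 ≈ -640.00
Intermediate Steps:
A = 9431443/117893 (A = (-6 - 1*(-86)) + (212 - 215)/(403 + (-114 - 98)*(144 + 414)) = (-6 + 86) - 3/(403 - 212*558) = 80 - 3/(403 - 118296) = 80 - 3/(-117893) = 80 - 3*(-1/117893) = 80 + 3/117893 = 9431443/117893 ≈ 80.000)
A*(-5 - 1*3) = 9431443*(-5 - 1*3)/117893 = 9431443*(-5 - 3)/117893 = (9431443/117893)*(-8) = -75451544/117893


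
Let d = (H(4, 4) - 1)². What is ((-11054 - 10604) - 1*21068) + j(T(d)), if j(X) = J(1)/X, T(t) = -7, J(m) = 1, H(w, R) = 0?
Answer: -299083/7 ≈ -42726.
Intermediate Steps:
d = 1 (d = (0 - 1)² = (-1)² = 1)
j(X) = 1/X
((-11054 - 10604) - 1*21068) + j(T(d)) = ((-11054 - 10604) - 1*21068) + 1/(-7) = (-21658 - 21068) - ⅐ = -42726 - ⅐ = -299083/7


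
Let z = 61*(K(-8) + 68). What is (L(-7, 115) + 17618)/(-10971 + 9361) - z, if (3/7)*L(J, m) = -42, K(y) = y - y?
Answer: -669580/161 ≈ -4158.9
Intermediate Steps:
K(y) = 0
L(J, m) = -98 (L(J, m) = (7/3)*(-42) = -98)
z = 4148 (z = 61*(0 + 68) = 61*68 = 4148)
(L(-7, 115) + 17618)/(-10971 + 9361) - z = (-98 + 17618)/(-10971 + 9361) - 1*4148 = 17520/(-1610) - 4148 = 17520*(-1/1610) - 4148 = -1752/161 - 4148 = -669580/161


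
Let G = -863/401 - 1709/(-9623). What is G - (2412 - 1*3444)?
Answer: 3974685996/3858823 ≈ 1030.0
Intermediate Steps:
G = -7619340/3858823 (G = -863*1/401 - 1709*(-1/9623) = -863/401 + 1709/9623 = -7619340/3858823 ≈ -1.9745)
G - (2412 - 1*3444) = -7619340/3858823 - (2412 - 1*3444) = -7619340/3858823 - (2412 - 3444) = -7619340/3858823 - 1*(-1032) = -7619340/3858823 + 1032 = 3974685996/3858823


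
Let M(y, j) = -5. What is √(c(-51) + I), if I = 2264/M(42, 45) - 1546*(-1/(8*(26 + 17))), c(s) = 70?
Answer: I*√69948745/430 ≈ 19.45*I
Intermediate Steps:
I = -385543/860 (I = 2264/(-5) - 1546*(-1/(8*(26 + 17))) = 2264*(-⅕) - 1546/((-8*43)) = -2264/5 - 1546/(-344) = -2264/5 - 1546*(-1/344) = -2264/5 + 773/172 = -385543/860 ≈ -448.31)
√(c(-51) + I) = √(70 - 385543/860) = √(-325343/860) = I*√69948745/430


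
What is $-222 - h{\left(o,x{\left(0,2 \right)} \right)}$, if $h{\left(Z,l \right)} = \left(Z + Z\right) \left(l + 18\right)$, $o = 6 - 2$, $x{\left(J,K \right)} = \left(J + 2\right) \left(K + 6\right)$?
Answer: $-494$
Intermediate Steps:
$x{\left(J,K \right)} = \left(2 + J\right) \left(6 + K\right)$
$o = 4$ ($o = 6 - 2 = 4$)
$h{\left(Z,l \right)} = 2 Z \left(18 + l\right)$
$-222 - h{\left(o,x{\left(0,2 \right)} \right)} = -222 - 2 \cdot 4 \left(18 + \left(12 + 2 \cdot 2 + 6 \cdot 0 + 0 \cdot 2\right)\right) = -222 - 2 \cdot 4 \left(18 + \left(12 + 4 + 0 + 0\right)\right) = -222 - 2 \cdot 4 \left(18 + 16\right) = -222 - 2 \cdot 4 \cdot 34 = -222 - 272 = -494$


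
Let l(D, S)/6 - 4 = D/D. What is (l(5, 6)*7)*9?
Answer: 1890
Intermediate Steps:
l(D, S) = 30 (l(D, S) = 24 + 6*(D/D) = 24 + 6*1 = 24 + 6 = 30)
(l(5, 6)*7)*9 = (30*7)*9 = 210*9 = 1890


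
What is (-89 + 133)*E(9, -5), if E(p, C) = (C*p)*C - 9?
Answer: 9504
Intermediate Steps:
E(p, C) = -9 + p*C**2 (E(p, C) = p*C**2 - 9 = -9 + p*C**2)
(-89 + 133)*E(9, -5) = (-89 + 133)*(-9 + 9*(-5)**2) = 44*(-9 + 9*25) = 44*(-9 + 225) = 44*216 = 9504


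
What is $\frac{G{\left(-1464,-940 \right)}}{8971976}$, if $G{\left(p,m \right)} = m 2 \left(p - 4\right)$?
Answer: $\frac{344980}{1121497} \approx 0.30761$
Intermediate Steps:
$G{\left(p,m \right)} = m \left(-8 + 2 p\right)$ ($G{\left(p,m \right)} = m 2 \left(-4 + p\right) = m \left(-8 + 2 p\right)$)
$\frac{G{\left(-1464,-940 \right)}}{8971976} = \frac{2 \left(-940\right) \left(-4 - 1464\right)}{8971976} = 2 \left(-940\right) \left(-1468\right) \frac{1}{8971976} = 2759840 \cdot \frac{1}{8971976} = \frac{344980}{1121497}$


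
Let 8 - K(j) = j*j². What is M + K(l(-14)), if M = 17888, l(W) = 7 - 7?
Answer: 17896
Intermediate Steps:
l(W) = 0
K(j) = 8 - j³ (K(j) = 8 - j*j² = 8 - j³)
M + K(l(-14)) = 17888 + (8 - 1*0³) = 17888 + (8 - 1*0) = 17888 + (8 + 0) = 17888 + 8 = 17896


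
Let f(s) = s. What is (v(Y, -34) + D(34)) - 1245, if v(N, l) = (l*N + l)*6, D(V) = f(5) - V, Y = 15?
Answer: -4538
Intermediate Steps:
D(V) = 5 - V
v(N, l) = 6*l + 6*N*l (v(N, l) = (N*l + l)*6 = (l + N*l)*6 = 6*l + 6*N*l)
(v(Y, -34) + D(34)) - 1245 = (6*(-34)*(1 + 15) + (5 - 1*34)) - 1245 = (6*(-34)*16 + (5 - 34)) - 1245 = (-3264 - 29) - 1245 = -3293 - 1245 = -4538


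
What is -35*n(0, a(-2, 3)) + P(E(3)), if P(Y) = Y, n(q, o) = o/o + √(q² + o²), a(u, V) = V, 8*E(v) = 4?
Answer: -279/2 ≈ -139.50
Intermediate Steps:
E(v) = ½ (E(v) = (⅛)*4 = ½)
n(q, o) = 1 + √(o² + q²)
-35*n(0, a(-2, 3)) + P(E(3)) = -35*(1 + √(3² + 0²)) + ½ = -35*(1 + √(9 + 0)) + ½ = -35*(1 + √9) + ½ = -35*(1 + 3) + ½ = -35*4 + ½ = -140 + ½ = -279/2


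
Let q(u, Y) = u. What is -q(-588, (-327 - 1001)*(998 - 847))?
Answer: 588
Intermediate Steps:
-q(-588, (-327 - 1001)*(998 - 847)) = -1*(-588) = 588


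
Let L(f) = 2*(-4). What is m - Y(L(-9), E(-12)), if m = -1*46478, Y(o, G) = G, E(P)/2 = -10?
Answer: -46458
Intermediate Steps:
E(P) = -20 (E(P) = 2*(-10) = -20)
L(f) = -8
m = -46478
m - Y(L(-9), E(-12)) = -46478 - 1*(-20) = -46478 + 20 = -46458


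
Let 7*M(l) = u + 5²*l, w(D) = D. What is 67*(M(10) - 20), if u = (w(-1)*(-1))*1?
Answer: 7437/7 ≈ 1062.4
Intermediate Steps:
u = 1 (u = -1*(-1)*1 = 1*1 = 1)
M(l) = ⅐ + 25*l/7 (M(l) = (1 + 5²*l)/7 = (1 + 25*l)/7 = ⅐ + 25*l/7)
67*(M(10) - 20) = 67*((⅐ + (25/7)*10) - 20) = 67*((⅐ + 250/7) - 20) = 67*(251/7 - 20) = 67*(111/7) = 7437/7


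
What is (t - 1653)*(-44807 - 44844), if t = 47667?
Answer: -4125201114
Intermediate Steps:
(t - 1653)*(-44807 - 44844) = (47667 - 1653)*(-44807 - 44844) = 46014*(-89651) = -4125201114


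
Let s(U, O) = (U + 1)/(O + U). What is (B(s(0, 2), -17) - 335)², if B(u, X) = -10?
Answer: 119025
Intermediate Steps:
s(U, O) = (1 + U)/(O + U)
(B(s(0, 2), -17) - 335)² = (-10 - 335)² = (-345)² = 119025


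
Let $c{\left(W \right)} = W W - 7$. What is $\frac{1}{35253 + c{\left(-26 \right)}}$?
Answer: $\frac{1}{35922} \approx 2.7838 \cdot 10^{-5}$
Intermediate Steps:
$c{\left(W \right)} = -7 + W^{2}$ ($c{\left(W \right)} = W^{2} - 7 = -7 + W^{2}$)
$\frac{1}{35253 + c{\left(-26 \right)}} = \frac{1}{35253 - \left(7 - \left(-26\right)^{2}\right)} = \frac{1}{35253 + \left(-7 + 676\right)} = \frac{1}{35253 + 669} = \frac{1}{35922}$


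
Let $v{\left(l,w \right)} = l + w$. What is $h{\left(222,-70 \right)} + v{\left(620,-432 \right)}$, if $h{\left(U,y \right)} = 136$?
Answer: $324$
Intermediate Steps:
$h{\left(222,-70 \right)} + v{\left(620,-432 \right)} = 136 + \left(620 - 432\right) = 136 + 188 = 324$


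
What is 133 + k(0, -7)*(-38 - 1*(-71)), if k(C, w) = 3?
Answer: 232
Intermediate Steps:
133 + k(0, -7)*(-38 - 1*(-71)) = 133 + 3*(-38 - 1*(-71)) = 133 + 3*(-38 + 71) = 133 + 3*33 = 133 + 99 = 232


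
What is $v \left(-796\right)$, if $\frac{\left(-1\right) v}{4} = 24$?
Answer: $76416$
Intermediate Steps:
$v = -96$ ($v = \left(-4\right) 24 = -96$)
$v \left(-796\right) = \left(-96\right) \left(-796\right) = 76416$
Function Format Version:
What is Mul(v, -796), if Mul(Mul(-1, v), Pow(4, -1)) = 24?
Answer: 76416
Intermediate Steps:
v = -96 (v = Mul(-4, 24) = -96)
Mul(v, -796) = Mul(-96, -796) = 76416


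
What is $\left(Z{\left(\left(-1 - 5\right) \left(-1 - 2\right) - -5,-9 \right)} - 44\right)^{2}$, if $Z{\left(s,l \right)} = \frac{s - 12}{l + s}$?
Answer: $\frac{366025}{196} \approx 1867.5$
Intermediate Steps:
$Z{\left(s,l \right)} = \frac{-12 + s}{l + s}$
$\left(Z{\left(\left(-1 - 5\right) \left(-1 - 2\right) - -5,-9 \right)} - 44\right)^{2} = \left(\frac{-12 - \left(-5 - \left(-1 - 5\right) \left(-1 - 2\right)\right)}{-9 - \left(-5 - \left(-1 - 5\right) \left(-1 - 2\right)\right)} - 44\right)^{2} = \left(\frac{-12 + \left(\left(-6\right) \left(-3\right) + 5\right)}{-9 + \left(\left(-6\right) \left(-3\right) + 5\right)} - 44\right)^{2} = \left(\frac{-12 + \left(18 + 5\right)}{-9 + \left(18 + 5\right)} - 44\right)^{2} = \left(\frac{-12 + 23}{-9 + 23} - 44\right)^{2} = \left(\frac{1}{14} \cdot 11 - 44\right)^{2} = \left(\frac{11}{14} - 44\right)^{2} = \left(- \frac{605}{14}\right)^{2} = \frac{366025}{196}$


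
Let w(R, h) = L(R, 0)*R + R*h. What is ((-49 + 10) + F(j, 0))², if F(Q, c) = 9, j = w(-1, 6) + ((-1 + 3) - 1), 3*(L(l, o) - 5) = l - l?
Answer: 900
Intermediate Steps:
L(l, o) = 5 (L(l, o) = 5 + (l - l)/3 = 5 + (⅓)*0 = 5 + 0 = 5)
w(R, h) = 5*R + R*h
j = -10 (j = -(5 + 6) + ((-1 + 3) - 1) = -1*11 + (2 - 1) = -11 + 1 = -10)
((-49 + 10) + F(j, 0))² = ((-49 + 10) + 9)² = (-39 + 9)² = (-30)² = 900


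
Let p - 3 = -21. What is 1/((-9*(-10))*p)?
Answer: -1/1620 ≈ -0.00061728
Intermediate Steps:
p = -18 (p = 3 - 21 = -18)
1/((-9*(-10))*p) = 1/(-9*(-10)*(-18)) = 1/(90*(-18)) = 1/(-1620) = -1/1620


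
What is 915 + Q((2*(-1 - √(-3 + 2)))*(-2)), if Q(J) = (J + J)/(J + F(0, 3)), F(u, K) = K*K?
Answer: 169411/185 + 72*I/185 ≈ 915.74 + 0.38919*I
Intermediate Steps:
F(u, K) = K²
Q(J) = 2*J/(9 + J) (Q(J) = (J + J)/(J + 3²) = (2*J)/(J + 9) = (2*J)/(9 + J) = 2*J/(9 + J))
915 + Q((2*(-1 - √(-3 + 2)))*(-2)) = 915 + 2*((2*(-1 - √(-3 + 2)))*(-2))/(9 + (2*(-1 - √(-3 + 2)))*(-2)) = 915 + 2*((2*(-1 - √(-1)))*(-2))/(9 + (2*(-1 - √(-1)))*(-2)) = 915 + 2*((2*(-1 - I))*(-2))/(9 + (2*(-1 - I))*(-2)) = 915 + 2*((-2 - 2*I)*(-2))/(9 + (-2 - 2*I)*(-2)) = 915 + 2*(4 + 4*I)/(9 + (4 + 4*I)) = 915 + 2*(4 + 4*I)/(13 + 4*I) = 915 + 2*(4 + 4*I)*((13 - 4*I)/185) = 915 + 2*(4 + 4*I)*(13 - 4*I)/185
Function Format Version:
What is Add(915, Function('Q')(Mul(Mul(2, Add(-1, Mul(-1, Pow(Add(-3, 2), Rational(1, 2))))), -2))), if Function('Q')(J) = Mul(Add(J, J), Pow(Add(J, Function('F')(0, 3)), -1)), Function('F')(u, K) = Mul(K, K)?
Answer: Add(Rational(169411, 185), Mul(Rational(72, 185), I)) ≈ Add(915.74, Mul(0.38919, I))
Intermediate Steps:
Function('F')(u, K) = Pow(K, 2)
Function('Q')(J) = Mul(2, J, Pow(Add(9, J), -1)) (Function('Q')(J) = Mul(Add(J, J), Pow(Add(J, Pow(3, 2)), -1)) = Mul(Mul(2, J), Pow(Add(J, 9), -1)) = Mul(Mul(2, J), Pow(Add(9, J), -1)) = Mul(2, J, Pow(Add(9, J), -1)))
Add(915, Function('Q')(Mul(Mul(2, Add(-1, Mul(-1, Pow(Add(-3, 2), Rational(1, 2))))), -2))) = Add(915, Mul(2, Mul(Mul(2, Add(-1, Mul(-1, Pow(Add(-3, 2), Rational(1, 2))))), -2), Pow(Add(9, Mul(Mul(2, Add(-1, Mul(-1, Pow(Add(-3, 2), Rational(1, 2))))), -2)), -1))) = Add(915, Mul(2, Mul(Mul(2, Add(-1, Mul(-1, Pow(-1, Rational(1, 2))))), -2), Pow(Add(9, Mul(Mul(2, Add(-1, Mul(-1, Pow(-1, Rational(1, 2))))), -2)), -1))) = Add(915, Mul(2, Mul(Mul(2, Add(-1, Mul(-1, I))), -2), Pow(Add(9, Mul(Mul(2, Add(-1, Mul(-1, I))), -2)), -1))) = Add(915, Mul(2, Mul(Add(-2, Mul(-2, I)), -2), Pow(Add(9, Mul(Add(-2, Mul(-2, I)), -2)), -1))) = Add(915, Mul(2, Add(4, Mul(4, I)), Pow(Add(9, Add(4, Mul(4, I))), -1))) = Add(915, Mul(2, Add(4, Mul(4, I)), Pow(Add(13, Mul(4, I)), -1))) = Add(915, Mul(2, Add(4, Mul(4, I)), Mul(Rational(1, 185), Add(13, Mul(-4, I))))) = Add(915, Mul(Rational(2, 185), Add(4, Mul(4, I)), Add(13, Mul(-4, I))))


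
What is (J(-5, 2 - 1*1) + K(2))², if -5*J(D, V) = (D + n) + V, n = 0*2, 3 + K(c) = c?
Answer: 1/25 ≈ 0.040000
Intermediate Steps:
K(c) = -3 + c
n = 0
J(D, V) = -D/5 - V/5 (J(D, V) = -((D + 0) + V)/5 = -(D + V)/5 = -D/5 - V/5)
(J(-5, 2 - 1*1) + K(2))² = ((-⅕*(-5) - (2 - 1*1)/5) + (-3 + 2))² = ((1 - (2 - 1)/5) - 1)² = ((1 - ⅕*1) - 1)² = ((1 - ⅕) - 1)² = (⅘ - 1)² = (-⅕)² = 1/25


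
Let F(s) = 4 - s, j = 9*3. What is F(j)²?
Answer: 529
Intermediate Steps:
j = 27
F(j)² = (4 - 1*27)² = (4 - 27)² = (-23)² = 529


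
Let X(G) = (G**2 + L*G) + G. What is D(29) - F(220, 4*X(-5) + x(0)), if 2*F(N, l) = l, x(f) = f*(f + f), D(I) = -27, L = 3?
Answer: -37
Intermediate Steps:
X(G) = G**2 + 4*G (X(G) = (G**2 + 3*G) + G = G**2 + 4*G)
x(f) = 2*f**2 (x(f) = f*(2*f) = 2*f**2)
F(N, l) = l/2
D(29) - F(220, 4*X(-5) + x(0)) = -27 - (4*(-5*(4 - 5)) + 2*0**2)/2 = -27 - (4*(-5*(-1)) + 2*0)/2 = -27 - (4*5 + 0)/2 = -27 - (20 + 0)/2 = -27 - 20/2 = -27 - 1*10 = -27 - 10 = -37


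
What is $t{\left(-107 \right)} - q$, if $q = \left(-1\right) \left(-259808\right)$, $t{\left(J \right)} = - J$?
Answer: $-259701$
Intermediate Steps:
$q = 259808$
$t{\left(-107 \right)} - q = \left(-1\right) \left(-107\right) - 259808 = 107 - 259808 = -259701$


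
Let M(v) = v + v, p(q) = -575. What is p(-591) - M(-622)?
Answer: 669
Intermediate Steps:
M(v) = 2*v
p(-591) - M(-622) = -575 - 2*(-622) = -575 - 1*(-1244) = -575 + 1244 = 669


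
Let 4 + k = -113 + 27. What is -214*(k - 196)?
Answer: 61204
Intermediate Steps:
k = -90 (k = -4 + (-113 + 27) = -4 - 86 = -90)
-214*(k - 196) = -214*(-90 - 196) = -214*(-286) = 61204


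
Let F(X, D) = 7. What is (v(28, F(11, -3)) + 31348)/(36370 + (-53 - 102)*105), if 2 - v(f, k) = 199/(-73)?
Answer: 2288749/1466935 ≈ 1.5602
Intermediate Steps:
v(f, k) = 345/73 (v(f, k) = 2 - 199/(-73) = 2 - 199*(-1)/73 = 2 - 1*(-199/73) = 2 + 199/73 = 345/73)
(v(28, F(11, -3)) + 31348)/(36370 + (-53 - 102)*105) = (345/73 + 31348)/(36370 + (-53 - 102)*105) = 2288749/(73*(36370 - 155*105)) = 2288749/(73*(36370 - 16275)) = (2288749/73)/20095 = (2288749/73)*(1/20095) = 2288749/1466935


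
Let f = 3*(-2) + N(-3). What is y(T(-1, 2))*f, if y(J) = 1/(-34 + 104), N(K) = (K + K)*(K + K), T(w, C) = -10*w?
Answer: 3/7 ≈ 0.42857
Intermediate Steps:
N(K) = 4*K² (N(K) = (2*K)*(2*K) = 4*K²)
y(J) = 1/70
f = 30 (f = 3*(-2) + 4*(-3)² = -6 + 4*9 = -6 + 36 = 30)
y(T(-1, 2))*f = (1/70)*30 = 3/7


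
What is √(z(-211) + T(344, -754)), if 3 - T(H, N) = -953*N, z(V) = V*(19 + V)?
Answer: I*√678047 ≈ 823.44*I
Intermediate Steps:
T(H, N) = 3 + 953*N (T(H, N) = 3 - (-953)*N = 3 + 953*N)
√(z(-211) + T(344, -754)) = √(-211*(19 - 211) + (3 + 953*(-754))) = √(-211*(-192) + (3 - 718562)) = √(40512 - 718559) = √(-678047) = I*√678047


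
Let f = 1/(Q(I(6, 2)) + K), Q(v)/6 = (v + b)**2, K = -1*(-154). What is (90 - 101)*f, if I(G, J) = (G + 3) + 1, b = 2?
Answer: -11/1018 ≈ -0.010806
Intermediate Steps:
I(G, J) = 4 + G (I(G, J) = (3 + G) + 1 = 4 + G)
K = 154
Q(v) = 6*(2 + v)**2 (Q(v) = 6*(v + 2)**2 = 6*(2 + v)**2)
f = 1/1018 (f = 1/(6*(2 + (4 + 6))**2 + 154) = 1/(6*(2 + 10)**2 + 154) = 1/(6*12**2 + 154) = 1/(6*144 + 154) = 1/(864 + 154) = 1/1018 ≈ 0.00098232)
(90 - 101)*f = (90 - 101)*(1/1018) = -11*1/1018 = -11/1018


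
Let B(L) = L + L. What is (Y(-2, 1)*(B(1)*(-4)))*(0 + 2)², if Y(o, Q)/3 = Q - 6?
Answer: 480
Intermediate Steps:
B(L) = 2*L
Y(o, Q) = -18 + 3*Q (Y(o, Q) = 3*(Q - 6) = 3*(-6 + Q) = -18 + 3*Q)
(Y(-2, 1)*(B(1)*(-4)))*(0 + 2)² = ((-18 + 3*1)*((2*1)*(-4)))*(0 + 2)² = ((-18 + 3)*(2*(-4)))*2² = -15*(-8)*4 = 120*4 = 480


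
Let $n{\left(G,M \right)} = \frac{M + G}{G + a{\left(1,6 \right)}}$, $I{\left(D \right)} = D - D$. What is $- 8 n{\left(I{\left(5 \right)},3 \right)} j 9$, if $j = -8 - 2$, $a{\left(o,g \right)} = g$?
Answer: $360$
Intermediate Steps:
$I{\left(D \right)} = 0$
$j = -10$
$n{\left(G,M \right)} = \frac{G + M}{6 + G}$ ($n{\left(G,M \right)} = \frac{M + G}{G + 6} = \frac{G + M}{6 + G}$)
$- 8 n{\left(I{\left(5 \right)},3 \right)} j 9 = - 8 \frac{0 + 3}{6 + 0} \left(-10\right) 9 = - 8 \cdot \frac{1}{6} \cdot 3 \left(-10\right) 9 = - 8 \cdot \frac{1}{2} \left(-10\right) 9 = - 8 \left(\left(-5\right) 9\right) = \left(-8\right) \left(-45\right) = 360$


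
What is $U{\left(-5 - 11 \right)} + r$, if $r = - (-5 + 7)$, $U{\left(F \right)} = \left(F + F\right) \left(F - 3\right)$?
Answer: $606$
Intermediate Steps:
$U{\left(F \right)} = 2 F \left(-3 + F\right)$
$r = -2$ ($r = \left(-1\right) 2 = -2$)
$U{\left(-5 - 11 \right)} + r = 2 \left(-5 - 11\right) \left(-3 - 16\right) - 2 = 2 \left(-16\right) \left(-3 - 16\right) - 2 = 2 \left(-16\right) \left(-19\right) - 2 = 608 - 2 = 606$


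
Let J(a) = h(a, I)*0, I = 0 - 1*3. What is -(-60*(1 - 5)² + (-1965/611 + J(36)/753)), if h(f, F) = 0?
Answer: 588525/611 ≈ 963.22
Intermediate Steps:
I = -3 (I = 0 - 3 = -3)
J(a) = 0 (J(a) = 0*0 = 0)
-(-60*(1 - 5)² + (-1965/611 + J(36)/753)) = -(-60*(1 - 5)² + (-1965/611 + 0/753)) = -(-60*(-4)² + (-1965*1/611 + 0*(1/753))) = -(-60*16 + (-1965/611 + 0)) = -(-960 - 1965/611) = -1*(-588525/611) = 588525/611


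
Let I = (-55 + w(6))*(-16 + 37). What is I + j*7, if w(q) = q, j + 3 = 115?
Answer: -245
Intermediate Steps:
j = 112 (j = -3 + 115 = 112)
I = -1029 (I = (-55 + 6)*(-16 + 37) = -49*21 = -1029)
I + j*7 = -1029 + 112*7 = -1029 + 784 = -245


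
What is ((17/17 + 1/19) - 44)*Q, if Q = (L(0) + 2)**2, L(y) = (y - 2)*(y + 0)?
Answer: -3264/19 ≈ -171.79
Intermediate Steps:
L(y) = y*(-2 + y) (L(y) = (-2 + y)*y = y*(-2 + y))
Q = 4 (Q = (0*(-2 + 0) + 2)**2 = (0*(-2) + 2)**2 = (0 + 2)**2 = 2**2 = 4)
((17/17 + 1/19) - 44)*Q = ((17/17 + 1/19) - 44)*4 = ((17*(1/17) + 1*(1/19)) - 44)*4 = ((1 + 1/19) - 44)*4 = (20/19 - 44)*4 = -816/19*4 = -3264/19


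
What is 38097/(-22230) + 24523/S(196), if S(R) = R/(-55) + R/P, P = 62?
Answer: -25819459972/423605 ≈ -60952.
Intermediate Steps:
S(R) = -7*R/3410 (S(R) = R/(-55) + R/62 = R*(-1/55) + R*(1/62) = -R/55 + R/62 = -7*R/3410)
38097/(-22230) + 24523/S(196) = 38097/(-22230) + 24523/((-7/3410*196)) = 38097*(-1/22230) + 24523/(-686/1705) = -4233/2470 + 24523*(-1705/686) = -4233/2470 - 41811715/686 = -25819459972/423605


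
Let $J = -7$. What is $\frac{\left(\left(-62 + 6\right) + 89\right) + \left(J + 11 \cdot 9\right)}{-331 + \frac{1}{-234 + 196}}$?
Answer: $- \frac{4750}{12579} \approx -0.37761$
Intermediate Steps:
$\frac{\left(\left(-62 + 6\right) + 89\right) + \left(J + 11 \cdot 9\right)}{-331 + \frac{1}{-234 + 196}} = \frac{\left(\left(-62 + 6\right) + 89\right) + \left(-7 + 11 \cdot 9\right)}{-331 + \frac{1}{-234 + 196}} = \frac{\left(-56 + 89\right) + \left(-7 + 99\right)}{-331 + \frac{1}{-38}} = \frac{33 + 92}{-331 - \frac{1}{38}} = \frac{125}{- \frac{12579}{38}} = 125 \left(- \frac{38}{12579}\right) = - \frac{4750}{12579}$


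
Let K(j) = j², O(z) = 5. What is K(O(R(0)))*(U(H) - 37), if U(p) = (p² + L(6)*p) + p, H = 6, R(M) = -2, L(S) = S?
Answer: 1025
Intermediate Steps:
U(p) = p² + 7*p (U(p) = (p² + 6*p) + p = p² + 7*p)
K(O(R(0)))*(U(H) - 37) = 5²*(6*(7 + 6) - 37) = 25*(6*13 - 37) = 25*(78 - 37) = 25*41 = 1025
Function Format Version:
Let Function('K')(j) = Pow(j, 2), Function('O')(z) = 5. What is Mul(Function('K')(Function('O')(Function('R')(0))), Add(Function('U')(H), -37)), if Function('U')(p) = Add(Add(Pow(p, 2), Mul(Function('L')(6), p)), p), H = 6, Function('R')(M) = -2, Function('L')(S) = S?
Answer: 1025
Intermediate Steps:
Function('U')(p) = Add(Pow(p, 2), Mul(7, p)) (Function('U')(p) = Add(Add(Pow(p, 2), Mul(6, p)), p) = Add(Pow(p, 2), Mul(7, p)))
Mul(Function('K')(Function('O')(Function('R')(0))), Add(Function('U')(H), -37)) = Mul(Pow(5, 2), Add(Mul(6, Add(7, 6)), -37)) = Mul(25, Add(Mul(6, 13), -37)) = Mul(25, Add(78, -37)) = Mul(25, 41) = 1025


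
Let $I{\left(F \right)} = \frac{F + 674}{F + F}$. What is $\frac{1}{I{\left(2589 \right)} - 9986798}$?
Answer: $- \frac{5178}{51711636781} \approx -1.0013 \cdot 10^{-7}$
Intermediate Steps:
$I{\left(F \right)} = \frac{674 + F}{2 F}$
$\frac{1}{I{\left(2589 \right)} - 9986798} = \frac{1}{\frac{674 + 2589}{2 \cdot 2589} - 9986798} = \frac{1}{\frac{1}{2} \cdot \frac{1}{2589} \cdot 3263 - 9986798} = \frac{1}{\frac{3263}{5178} - 9986798} = \frac{1}{- \frac{51711636781}{5178}} = - \frac{5178}{51711636781}$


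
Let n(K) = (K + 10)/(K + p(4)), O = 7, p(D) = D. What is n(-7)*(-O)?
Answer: 7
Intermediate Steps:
n(K) = (10 + K)/(4 + K) (n(K) = (K + 10)/(K + 4) = (10 + K)/(4 + K))
n(-7)*(-O) = ((10 - 7)/(4 - 7))*(-1*7) = (3/(-3))*(-7) = -⅓*3*(-7) = -1*(-7) = 7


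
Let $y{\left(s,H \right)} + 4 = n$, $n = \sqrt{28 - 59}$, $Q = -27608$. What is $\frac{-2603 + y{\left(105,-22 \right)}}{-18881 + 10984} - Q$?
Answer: $\frac{218022983}{7897} - \frac{i \sqrt{31}}{7897} \approx 27608.0 - 0.00070505 i$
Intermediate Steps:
$n = i \sqrt{31}$ ($n = \sqrt{-31} = i \sqrt{31} \approx 5.5678 i$)
$y{\left(s,H \right)} = -4 + i \sqrt{31}$
$\frac{-2603 + y{\left(105,-22 \right)}}{-18881 + 10984} - Q = \frac{-2603 - \left(4 - i \sqrt{31}\right)}{-18881 + 10984} - -27608 = \frac{-2607 + i \sqrt{31}}{-7897} + 27608 = \left(-2607 + i \sqrt{31}\right) \left(- \frac{1}{7897}\right) + 27608 = \left(\frac{2607}{7897} - \frac{i \sqrt{31}}{7897}\right) + 27608 = \frac{218022983}{7897} - \frac{i \sqrt{31}}{7897}$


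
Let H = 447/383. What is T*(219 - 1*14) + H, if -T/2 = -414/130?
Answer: 6506853/4979 ≈ 1306.9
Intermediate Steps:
H = 447/383 (H = 447*(1/383) = 447/383 ≈ 1.1671)
T = 414/65 (T = -(-828)/130 = -2*(-207/65) = 414/65 ≈ 6.3692)
T*(219 - 1*14) + H = 414*(219 - 1*14)/65 + 447/383 = 414*(219 - 14)/65 + 447/383 = (414/65)*205 + 447/383 = 16974/13 + 447/383 = 6506853/4979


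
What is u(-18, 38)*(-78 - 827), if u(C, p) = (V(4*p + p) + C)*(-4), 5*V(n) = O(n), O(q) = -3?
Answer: -67332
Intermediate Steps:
V(n) = -3/5 (V(n) = (1/5)*(-3) = -3/5)
u(C, p) = 12/5 - 4*C (u(C, p) = (-3/5 + C)*(-4) = 12/5 - 4*C)
u(-18, 38)*(-78 - 827) = (12/5 - 4*(-18))*(-78 - 827) = (12/5 + 72)*(-905) = (372/5)*(-905) = -67332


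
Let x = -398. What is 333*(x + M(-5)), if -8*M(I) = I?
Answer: -1058607/8 ≈ -1.3233e+5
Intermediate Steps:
M(I) = -I/8
333*(x + M(-5)) = 333*(-398 - 1/8*(-5)) = 333*(-398 + 5/8) = 333*(-3179/8) = -1058607/8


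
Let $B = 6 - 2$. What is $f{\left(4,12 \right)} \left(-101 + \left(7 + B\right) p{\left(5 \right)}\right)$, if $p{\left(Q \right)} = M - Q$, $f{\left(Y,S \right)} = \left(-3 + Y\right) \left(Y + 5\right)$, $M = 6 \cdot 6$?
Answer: $2160$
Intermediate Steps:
$M = 36$
$B = 4$
$f{\left(Y,S \right)} = \left(-3 + Y\right) \left(5 + Y\right)$
$p{\left(Q \right)} = 36 - Q$
$f{\left(4,12 \right)} \left(-101 + \left(7 + B\right) p{\left(5 \right)}\right) = \left(-15 + 4^{2} + 2 \cdot 4\right) \left(-101 + \left(7 + 4\right) \left(36 - 5\right)\right) = \left(-15 + 16 + 8\right) \left(-101 + 11 \left(36 - 5\right)\right) = 9 \left(-101 + 11 \cdot 31\right) = 9 \left(-101 + 341\right) = 9 \cdot 240 = 2160$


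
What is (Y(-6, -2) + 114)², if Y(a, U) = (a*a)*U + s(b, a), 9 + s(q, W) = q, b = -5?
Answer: 784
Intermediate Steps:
s(q, W) = -9 + q
Y(a, U) = -14 + U*a² (Y(a, U) = (a*a)*U + (-9 - 5) = a²*U - 14 = U*a² - 14 = -14 + U*a²)
(Y(-6, -2) + 114)² = ((-14 - 2*(-6)²) + 114)² = ((-14 - 2*36) + 114)² = ((-14 - 72) + 114)² = (-86 + 114)² = 28² = 784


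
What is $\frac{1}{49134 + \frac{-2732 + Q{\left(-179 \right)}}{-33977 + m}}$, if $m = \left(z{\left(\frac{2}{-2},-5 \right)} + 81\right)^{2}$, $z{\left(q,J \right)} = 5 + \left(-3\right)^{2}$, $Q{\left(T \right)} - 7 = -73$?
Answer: $\frac{12476}{612997183} \approx 2.0352 \cdot 10^{-5}$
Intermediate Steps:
$Q{\left(T \right)} = -66$ ($Q{\left(T \right)} = 7 - 73 = -66$)
$z{\left(q,J \right)} = 14$ ($z{\left(q,J \right)} = 5 + 9 = 14$)
$m = 9025$ ($m = \left(14 + 81\right)^{2} = 95^{2} = 9025$)
$\frac{1}{49134 + \frac{-2732 + Q{\left(-179 \right)}}{-33977 + m}} = \frac{1}{49134 + \frac{-2732 - 66}{-33977 + 9025}} = \frac{1}{49134 - \frac{2798}{-24952}} = \frac{1}{49134 - - \frac{1399}{12476}} = \frac{1}{49134 + \frac{1399}{12476}} = \frac{1}{\frac{612997183}{12476}} = \frac{12476}{612997183}$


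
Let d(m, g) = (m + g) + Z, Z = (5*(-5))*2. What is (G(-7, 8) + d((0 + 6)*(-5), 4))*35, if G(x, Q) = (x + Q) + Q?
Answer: -2345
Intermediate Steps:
G(x, Q) = x + 2*Q (G(x, Q) = (Q + x) + Q = x + 2*Q)
Z = -50 (Z = -25*2 = -50)
d(m, g) = -50 + g + m (d(m, g) = (m + g) - 50 = (g + m) - 50 = -50 + g + m)
(G(-7, 8) + d((0 + 6)*(-5), 4))*35 = ((-7 + 2*8) + (-50 + 4 + (0 + 6)*(-5)))*35 = ((-7 + 16) + (-50 + 4 + 6*(-5)))*35 = (9 + (-50 + 4 - 30))*35 = (9 - 76)*35 = -67*35 = -2345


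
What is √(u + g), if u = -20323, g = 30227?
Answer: 4*√619 ≈ 99.519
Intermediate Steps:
√(u + g) = √(-20323 + 30227) = √9904 = 4*√619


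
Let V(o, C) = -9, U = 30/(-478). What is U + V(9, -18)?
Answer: -2166/239 ≈ -9.0628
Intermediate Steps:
U = -15/239 (U = 30*(-1/478) = -15/239 ≈ -0.062762)
U + V(9, -18) = -15/239 - 9 = -2166/239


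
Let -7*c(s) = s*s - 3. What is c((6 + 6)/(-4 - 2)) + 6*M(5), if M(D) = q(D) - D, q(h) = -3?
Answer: -337/7 ≈ -48.143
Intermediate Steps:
c(s) = 3/7 - s²/7 (c(s) = -(s*s - 3)/7 = -(s² - 3)/7 = -(-3 + s²)/7 = 3/7 - s²/7)
M(D) = -3 - D
c((6 + 6)/(-4 - 2)) + 6*M(5) = (3/7 - (6 + 6)²/(-4 - 2)²/7) + 6*(-3 - 1*5) = (3/7 - (12/(-6))²/7) + 6*(-3 - 5) = (3/7 - (12*(-⅙))²/7) + 6*(-8) = (3/7 - ⅐*(-2)²) - 48 = (3/7 - ⅐*4) - 48 = (3/7 - 4/7) - 48 = -⅐ - 48 = -337/7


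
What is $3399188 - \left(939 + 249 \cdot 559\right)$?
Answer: $3259058$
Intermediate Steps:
$3399188 - \left(939 + 249 \cdot 559\right) = 3399188 - \left(939 + 139191\right) = 3399188 - 140130 = 3259058$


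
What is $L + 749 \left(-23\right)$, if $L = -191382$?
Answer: $-208609$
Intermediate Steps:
$L + 749 \left(-23\right) = -191382 + 749 \left(-23\right) = -191382 - 17227 = -208609$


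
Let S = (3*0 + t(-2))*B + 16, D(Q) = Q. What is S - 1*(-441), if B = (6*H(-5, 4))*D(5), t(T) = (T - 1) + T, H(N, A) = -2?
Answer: 757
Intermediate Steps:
t(T) = -1 + 2*T (t(T) = (-1 + T) + T = -1 + 2*T)
B = -60 (B = (6*(-2))*5 = -12*5 = -60)
S = 316 (S = (3*0 + (-1 + 2*(-2)))*(-60) + 16 = (0 + (-1 - 4))*(-60) + 16 = (0 - 5)*(-60) + 16 = -5*(-60) + 16 = 300 + 16 = 316)
S - 1*(-441) = 316 - 1*(-441) = 316 + 441 = 757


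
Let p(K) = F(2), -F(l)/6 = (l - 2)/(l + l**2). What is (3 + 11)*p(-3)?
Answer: 0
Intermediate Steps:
F(l) = -6*(-2 + l)/(l + l**2) (F(l) = -6*(l - 2)/(l + l**2) = -6*(-2 + l)/(l + l**2))
p(K) = 0 (p(K) = 6*(2 - 1*2)/(2*(1 + 2)) = 6*(1/2)*(2 - 2)/3 = 6*(1/2)*(1/3)*0 = 0)
(3 + 11)*p(-3) = (3 + 11)*0 = 14*0 = 0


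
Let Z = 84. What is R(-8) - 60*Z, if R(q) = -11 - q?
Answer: -5043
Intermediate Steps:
R(-8) - 60*Z = (-11 - 1*(-8)) - 60*84 = (-11 + 8) - 5040 = -3 - 5040 = -5043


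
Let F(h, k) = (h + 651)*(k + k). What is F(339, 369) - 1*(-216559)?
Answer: 947179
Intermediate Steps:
F(h, k) = 2*k*(651 + h) (F(h, k) = (651 + h)*(2*k) = 2*k*(651 + h))
F(339, 369) - 1*(-216559) = 2*369*(651 + 339) - 1*(-216559) = 2*369*990 + 216559 = 730620 + 216559 = 947179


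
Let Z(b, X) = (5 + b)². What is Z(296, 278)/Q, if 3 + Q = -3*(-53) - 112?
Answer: 90601/44 ≈ 2059.1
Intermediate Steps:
Q = 44 (Q = -3 + (-3*(-53) - 112) = -3 + (159 - 112) = -3 + 47 = 44)
Z(296, 278)/Q = (5 + 296)²/44 = 301²*(1/44) = 90601*(1/44) = 90601/44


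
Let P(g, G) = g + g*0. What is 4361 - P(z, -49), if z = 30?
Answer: 4331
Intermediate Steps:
P(g, G) = g (P(g, G) = g + 0 = g)
4361 - P(z, -49) = 4361 - 1*30 = 4361 - 30 = 4331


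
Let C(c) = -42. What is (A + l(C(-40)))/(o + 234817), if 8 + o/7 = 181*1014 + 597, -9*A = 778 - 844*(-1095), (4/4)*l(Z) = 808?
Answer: -458843/6856551 ≈ -0.066920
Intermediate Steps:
l(Z) = 808
A = -924958/9 (A = -(778 - 844*(-1095))/9 = -(778 + 924180)/9 = -⅑*924958 = -924958/9 ≈ -1.0277e+5)
o = 1288861 (o = -56 + 7*(181*1014 + 597) = -56 + 7*(183534 + 597) = -56 + 7*184131 = -56 + 1288917 = 1288861)
(A + l(C(-40)))/(o + 234817) = (-924958/9 + 808)/(1288861 + 234817) = -917686/9/1523678 = -917686/9*1/1523678 = -458843/6856551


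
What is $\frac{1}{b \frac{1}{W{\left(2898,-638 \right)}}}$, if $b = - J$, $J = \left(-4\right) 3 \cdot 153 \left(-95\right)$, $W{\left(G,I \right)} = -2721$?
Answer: $\frac{907}{58140} \approx 0.0156$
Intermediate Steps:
$J = 174420$ ($J = \left(-12\right) 153 \left(-95\right) = \left(-1836\right) \left(-95\right) = 174420$)
$b = -174420$ ($b = \left(-1\right) 174420 = -174420$)
$\frac{1}{b \frac{1}{W{\left(2898,-638 \right)}}} = \frac{1}{\left(-174420\right) \frac{1}{-2721}} = \frac{1}{\left(-174420\right) \left(- \frac{1}{2721}\right)} = \frac{1}{\frac{58140}{907}} = \frac{907}{58140}$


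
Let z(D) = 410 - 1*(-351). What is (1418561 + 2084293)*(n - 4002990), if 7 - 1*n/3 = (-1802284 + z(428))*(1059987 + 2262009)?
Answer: 62890074669353638770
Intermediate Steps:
z(D) = 761 (z(D) = 410 + 351 = 761)
n = 17953956599745 (n = 21 - 3*(-1802284 + 761)*(1059987 + 2262009) = 21 - (-5404569)*3321996 = 21 - 3*(-5984652199908) = 21 + 17953956599724 = 17953956599745)
(1418561 + 2084293)*(n - 4002990) = (1418561 + 2084293)*(17953956599745 - 4002990) = 3502854*17953952596755 = 62890074669353638770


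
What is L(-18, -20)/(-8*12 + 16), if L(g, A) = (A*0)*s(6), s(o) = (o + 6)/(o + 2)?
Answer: 0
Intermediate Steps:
s(o) = (6 + o)/(2 + o)
L(g, A) = 0 (L(g, A) = (A*0)*((6 + 6)/(2 + 6)) = 0*(12/8) = 0*((⅛)*12) = 0*(3/2) = 0)
L(-18, -20)/(-8*12 + 16) = 0/(-8*12 + 16) = 0/(-96 + 16) = 0/(-80) = 0*(-1/80) = 0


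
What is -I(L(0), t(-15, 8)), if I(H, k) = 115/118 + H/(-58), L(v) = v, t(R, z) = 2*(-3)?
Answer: -115/118 ≈ -0.97458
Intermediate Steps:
t(R, z) = -6
I(H, k) = 115/118 - H/58 (I(H, k) = 115*(1/118) + H*(-1/58) = 115/118 - H/58)
-I(L(0), t(-15, 8)) = -(115/118 - 1/58*0) = -(115/118 + 0) = -1*115/118 = -115/118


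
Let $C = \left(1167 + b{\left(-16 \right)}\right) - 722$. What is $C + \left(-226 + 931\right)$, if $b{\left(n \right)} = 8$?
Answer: $1158$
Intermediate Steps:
$C = 453$ ($C = \left(1167 + 8\right) - 722 = 1175 - 722 = 453$)
$C + \left(-226 + 931\right) = 453 + \left(-226 + 931\right) = 453 + 705 = 1158$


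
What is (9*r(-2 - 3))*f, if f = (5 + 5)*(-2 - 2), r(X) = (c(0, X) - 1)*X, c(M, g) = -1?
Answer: -3600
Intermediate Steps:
r(X) = -2*X (r(X) = (-1 - 1)*X = -2*X)
f = -40 (f = 10*(-4) = -40)
(9*r(-2 - 3))*f = (9*(-2*(-2 - 3)))*(-40) = (9*(-2*(-5)))*(-40) = (9*10)*(-40) = 90*(-40) = -3600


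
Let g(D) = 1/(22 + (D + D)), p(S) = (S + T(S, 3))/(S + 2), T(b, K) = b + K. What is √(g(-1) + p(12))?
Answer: √9695/70 ≈ 1.4066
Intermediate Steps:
T(b, K) = K + b
p(S) = (3 + 2*S)/(2 + S) (p(S) = (S + (3 + S))/(S + 2) = (3 + 2*S)/(2 + S))
g(D) = 1/(22 + 2*D)
√(g(-1) + p(12)) = √(1/(2*(11 - 1)) + (3 + 2*12)/(2 + 12)) = √((½)/10 + (3 + 24)/14) = √((½)*(⅒) + (1/14)*27) = √(1/20 + 27/14) = √(277/140) = √9695/70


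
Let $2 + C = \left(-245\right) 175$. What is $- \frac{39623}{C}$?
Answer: $\frac{39623}{42877} \approx 0.92411$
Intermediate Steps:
$C = -42877$ ($C = -2 - 42875 = -42877$)
$- \frac{39623}{C} = - \frac{39623}{-42877} = \left(-39623\right) \left(- \frac{1}{42877}\right) = \frac{39623}{42877}$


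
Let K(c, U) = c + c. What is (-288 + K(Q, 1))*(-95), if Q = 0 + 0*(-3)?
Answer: 27360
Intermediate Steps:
Q = 0 (Q = 0 + 0 = 0)
K(c, U) = 2*c
(-288 + K(Q, 1))*(-95) = (-288 + 2*0)*(-95) = (-288 + 0)*(-95) = -288*(-95) = 27360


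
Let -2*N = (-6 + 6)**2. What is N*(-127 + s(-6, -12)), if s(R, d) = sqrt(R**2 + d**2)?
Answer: 0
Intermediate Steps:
N = 0 (N = -(-6 + 6)**2/2 = -1/2*0**2 = -1/2*0 = 0)
N*(-127 + s(-6, -12)) = 0*(-127 + sqrt((-6)**2 + (-12)**2)) = 0*(-127 + sqrt(36 + 144)) = 0*(-127 + sqrt(180)) = 0*(-127 + 6*sqrt(5)) = 0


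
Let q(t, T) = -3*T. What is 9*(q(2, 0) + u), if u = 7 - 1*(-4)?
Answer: 99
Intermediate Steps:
u = 11 (u = 7 + 4 = 11)
9*(q(2, 0) + u) = 9*(-3*0 + 11) = 9*(0 + 11) = 9*11 = 99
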